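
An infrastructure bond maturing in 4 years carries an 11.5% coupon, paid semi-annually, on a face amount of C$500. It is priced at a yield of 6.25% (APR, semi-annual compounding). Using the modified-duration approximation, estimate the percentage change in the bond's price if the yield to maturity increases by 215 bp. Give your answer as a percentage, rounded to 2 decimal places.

Periodic yield y = 0.03125. Modified duration first:
  t   CF        PV=CF/(1+0.03125)^t    t·PV
  1        28.75        27.8788        27.8788
  2        28.75        27.0340        54.0680
  3        28.75        26.2148        78.6443
  4        28.75        25.4204       101.6815
  5        28.75        24.6501       123.2503
  6        28.75        23.9031       143.4186
  7        28.75        23.1788       162.2513
  8       528.75       413.3697     3,306.9580
  Σ                    591.6496     3,998.1507
P = 591.6496; D_Mac = 6.75763 half-year periods = 3.37882 yrs; D_mod = 3.37882/(1+0.03125) = 3.27643 yrs.
ΔP/P ≈ -D_mod · Δy = -3.27643 × (+0.0215) = -0.070443 = -7.0443%.

-7.04%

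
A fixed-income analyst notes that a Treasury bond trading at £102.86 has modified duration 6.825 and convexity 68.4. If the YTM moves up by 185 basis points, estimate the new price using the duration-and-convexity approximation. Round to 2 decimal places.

Duration effect: -D_mod·Δy = -6.825 × (+0.0185) = -0.1262625
Convexity effect: ½·C·(Δy)² = 0.5 × 68.4 × (0.0185)² = +0.01170495
ΔP/P ≈ -0.1262625 + 0.01170495 = -0.11455755
New price ≈ 102.86 × (1 - 0.11455755) = 91.076610407.

£91.08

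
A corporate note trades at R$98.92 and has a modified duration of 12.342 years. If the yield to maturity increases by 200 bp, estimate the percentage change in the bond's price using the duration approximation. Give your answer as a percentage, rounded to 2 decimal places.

Duration approximation: ΔP/P ≈ -D_mod · Δy = -12.342 × (+0.02) = -0.246840.
As a percentage: -24.6840%.

-24.68%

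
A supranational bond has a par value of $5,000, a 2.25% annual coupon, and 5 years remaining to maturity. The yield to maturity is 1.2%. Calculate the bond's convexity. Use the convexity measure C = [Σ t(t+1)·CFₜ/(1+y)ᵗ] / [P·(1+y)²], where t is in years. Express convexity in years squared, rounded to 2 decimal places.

With y = 0.012:
  t   CF        PV=CF/(1+0.012)^t    t·PV        t(t+1)·PV
  1       112.50       111.1660       111.1660         222.3320
  2       112.50       109.8478       219.6957         659.0870
  3       112.50       108.5453       325.6359       1,302.5435
  4       112.50       107.2582       429.0328       2,145.1638
  5     5,112.50     4,816.4911    24,082.4553     144,494.7318
  Σ                  5,253.3084    25,167.9856     148,823.8581
P = 5,253.3084.
Convexity = Σ t(t+1)·PV / [P·(1+y)²] = 148,823.8581 / (5,253.3084 × 1.024144) = 27.66169.

27.66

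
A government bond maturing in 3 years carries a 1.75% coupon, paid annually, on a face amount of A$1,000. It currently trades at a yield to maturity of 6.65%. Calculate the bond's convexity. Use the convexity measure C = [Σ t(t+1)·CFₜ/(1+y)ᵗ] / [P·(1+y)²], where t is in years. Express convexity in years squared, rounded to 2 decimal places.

10.29

With y = 0.0665:
  t   CF        PV=CF/(1+0.0665)^t    t·PV        t(t+1)·PV
  1        17.50        16.4088        16.4088          32.8176
  2        17.50        15.3857        30.7713          92.3140
  3     1,017.50       838.7873     2,516.3619      10,065.4474
  Σ                    870.5818     2,563.5420      10,190.5791
P = 870.5818.
Convexity = Σ t(t+1)·PV / [P·(1+y)²] = 10,190.5791 / (870.5818 × 1.137422) = 10.29124.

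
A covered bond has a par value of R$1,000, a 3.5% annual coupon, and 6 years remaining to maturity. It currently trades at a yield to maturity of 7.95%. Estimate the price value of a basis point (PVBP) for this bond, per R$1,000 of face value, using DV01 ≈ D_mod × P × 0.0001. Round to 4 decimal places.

R$0.4004

Periodic yield y = 0.0795.
  t   CF        PV=CF/(1+0.0795)^t    t·PV
  1        35.00        32.4224        32.4224
  2        35.00        30.0347        60.0693
  3        35.00        27.8228        83.4683
  4        35.00        25.7737       103.0950
  5        35.00        23.8756       119.3781
  6     1,035.00       654.0402     3,924.2414
  Σ                    793.9694     4,322.6746
P = 793.9694; D_Mac = 5.44438 yrs; D_mod = 5.04343 yrs.
DV01 ≈ 5.04343 × 793.9694 × 0.0001 = 0.400433.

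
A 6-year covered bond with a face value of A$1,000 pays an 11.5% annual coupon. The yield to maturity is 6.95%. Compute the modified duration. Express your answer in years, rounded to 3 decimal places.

4.473 years

Periodic yield y = 0.0695. First find Macaulay duration:
  t   CF        PV=CF/(1+0.0695)^t    t·PV
  1       115.00       107.5269       107.5269
  2       115.00       100.5394       201.0788
  3       115.00        94.0060       282.0179
  4       115.00        87.8971       351.5885
  5       115.00        82.1853       410.9263
  6     1,115.00       745.0581     4,470.3485
  Σ                  1,217.2127     5,823.4869
P = 1,217.2127; Macaulay duration = 5,823.4869 / 1,217.2127 = 4.78428 years.
Modified duration = D_Mac / (1 + y) = 4.78428 / 1.0695 = 4.47338 years.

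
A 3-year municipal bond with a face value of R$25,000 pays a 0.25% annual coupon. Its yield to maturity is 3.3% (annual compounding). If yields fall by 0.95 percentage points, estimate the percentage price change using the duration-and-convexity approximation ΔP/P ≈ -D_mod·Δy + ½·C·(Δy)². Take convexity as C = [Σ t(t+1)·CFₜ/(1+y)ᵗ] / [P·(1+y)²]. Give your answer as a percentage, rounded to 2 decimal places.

With y = 0.033:
  t   CF        PV=CF/(1+0.033)^t    t·PV        t(t+1)·PV
  1        62.50        60.5034        60.5034         121.0068
  2        62.50        58.5706       117.1411         351.4234
  3    25,062.50    22,736.4903    68,209.4708     272,837.8832
  Σ                 22,855.5642    68,387.1153     273,310.3134
P = 22,855.5642; D_Mac = 2.99214 yrs; D_mod = 2.89656 yrs; C = 11.20633.
Duration effect: -2.89656 × (-0.0095) = +0.027517
Convexity effect: 0.5 × 11.20633 × (-0.0095)² = +0.0005057
ΔP/P ≈ +0.027517 + 0.0005057 = +0.028023 = +2.8023%.

+2.80%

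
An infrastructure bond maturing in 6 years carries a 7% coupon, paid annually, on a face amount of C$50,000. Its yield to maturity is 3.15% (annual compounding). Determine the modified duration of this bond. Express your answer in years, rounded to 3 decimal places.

Periodic yield y = 0.0315. First find Macaulay duration:
  t   CF        PV=CF/(1+0.0315)^t    t·PV
  1     3,500.00     3,393.1168     3,393.1168
  2     3,500.00     3,289.4976     6,578.9953
  3     3,500.00     3,189.0428     9,567.1284
  4     3,500.00     3,091.6556    12,366.6226
  5     3,500.00     2,997.2425    14,986.2125
  6    53,500.00    44,415.8920   266,495.3518
  Σ                 60,376.4474   313,387.4274
P = 60,376.4474; Macaulay duration = 313,387.4274 / 60,376.4474 = 5.19056 years.
Modified duration = D_Mac / (1 + y) = 5.19056 / 1.0315 = 5.03205 years.

5.032 years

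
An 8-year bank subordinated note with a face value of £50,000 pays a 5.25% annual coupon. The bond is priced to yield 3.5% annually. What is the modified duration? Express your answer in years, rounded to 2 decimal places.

Periodic yield y = 0.035. First find Macaulay duration:
  t   CF        PV=CF/(1+0.035)^t    t·PV
  1     2,625.00     2,536.2319     2,536.2319
  2     2,625.00     2,450.4656     4,900.9312
  3     2,625.00     2,367.5996     7,102.7988
  4     2,625.00     2,287.5358     9,150.1434
  5     2,625.00     2,210.1796    11,050.8978
  6     2,625.00     2,135.4392    12,812.6351
  7     2,625.00     2,063.2263    14,442.5839
  8    52,625.00    39,964.0331   319,712.2652
  Σ                 56,014.7111   381,708.4873
P = 56,014.7111; Macaulay duration = 381,708.4873 / 56,014.7111 = 6.81443 years.
Modified duration = D_Mac / (1 + y) = 6.81443 / 1.035 = 6.58399 years.

6.58 years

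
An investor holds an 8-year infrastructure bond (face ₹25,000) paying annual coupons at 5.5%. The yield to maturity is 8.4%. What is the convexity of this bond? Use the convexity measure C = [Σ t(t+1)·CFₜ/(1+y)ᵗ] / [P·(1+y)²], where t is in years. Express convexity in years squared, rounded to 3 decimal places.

46.649

With y = 0.084:
  t   CF        PV=CF/(1+0.084)^t    t·PV        t(t+1)·PV
  1     1,375.00     1,268.4502     1,268.4502       2,536.9004
  2     1,375.00     1,170.1570     2,340.3140       7,020.9420
  3     1,375.00     1,079.4806     3,238.4419      12,953.7675
  4     1,375.00       995.8308     3,983.3233      19,916.6167
  5     1,375.00       918.6631     4,593.3157      27,559.8939
  6     1,375.00       847.4752     5,084.8513      35,593.9590
  7     1,375.00       781.8037     5,472.6259      43,781.0073
  8    26,375.00    13,834.3325   110,674.6603     996,071.9428
  Σ                 20,896.1932   136,655.9825   1,145,435.0295
P = 20,896.1932.
Convexity = Σ t(t+1)·PV / [P·(1+y)²] = 1,145,435.0295 / (20,896.1932 × 1.175056) = 46.64926.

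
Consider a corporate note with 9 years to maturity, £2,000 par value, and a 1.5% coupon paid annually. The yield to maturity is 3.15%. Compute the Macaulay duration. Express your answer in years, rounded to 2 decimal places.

Periodic yield y = 0.0315. Discount each cash flow and weight by its year:
  t   CF        PV=CF/(1+0.0315)^t    t·PV
  1        30.00        29.0839        29.0839
  2        30.00        28.1957        56.3914
  3        30.00        27.3347        82.0040
  4        30.00        26.4999       105.9996
  5        30.00        25.6907       128.4533
  6        30.00        24.9061       149.4366
  7        30.00        24.1455       169.0187
  8        30.00        23.4082       187.2653
  9     2,030.00     1,535.5818    13,820.2359
  Σ                  1,744.8463    14,727.8886
Price P = Σ PV = 1,744.8463.
Macaulay duration = Σ(t·PV) / P = 14,727.8886 / 1,744.8463 = 8.44079 years.

8.44 years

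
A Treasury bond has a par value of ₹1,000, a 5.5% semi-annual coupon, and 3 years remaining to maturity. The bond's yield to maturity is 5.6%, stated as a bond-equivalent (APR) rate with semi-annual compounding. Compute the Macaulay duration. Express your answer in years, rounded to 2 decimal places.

2.81 years

Periodic yield y = 0.028. Discount each cash flow and weight by its period:
  t   CF        PV=CF/(1+0.028)^t    t·PV
  1        27.50        26.7510        26.7510
  2        27.50        26.0223        52.0447
  3        27.50        25.3136        75.9407
  4        27.50        24.6241        98.4964
  5        27.50        23.9534       119.7670
  6     1,027.50       870.6090     5,223.6539
  Σ                    997.2734     5,596.6536
Price P = Σ PV = 997.2734.
Macaulay duration = Σ(t·PV) / P = 5,596.6536 / 997.2734 = 5.61196 half-year periods.
In years: 5.61196 / 2 = 2.80598 years.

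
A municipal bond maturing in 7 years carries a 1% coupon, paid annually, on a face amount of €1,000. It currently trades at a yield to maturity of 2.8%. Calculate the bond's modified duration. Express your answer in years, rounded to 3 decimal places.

6.595 years

Periodic yield y = 0.028. First find Macaulay duration:
  t   CF        PV=CF/(1+0.028)^t    t·PV
  1        10.00         9.7276         9.7276
  2        10.00         9.4627        18.9253
  3        10.00         9.2049        27.6148
  4        10.00         8.9542        35.8169
  5        10.00         8.7103        43.5516
  6        10.00         8.4731        50.8385
  7     1,010.00       832.4719     5,827.3031
  Σ                    887.0047     6,013.7779
P = 887.0047; Macaulay duration = 6,013.7779 / 887.0047 = 6.77987 years.
Modified duration = D_Mac / (1 + y) = 6.77987 / 1.028 = 6.59521 years.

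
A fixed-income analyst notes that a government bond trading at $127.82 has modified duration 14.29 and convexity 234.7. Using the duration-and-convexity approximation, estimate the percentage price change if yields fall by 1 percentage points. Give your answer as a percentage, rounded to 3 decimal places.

+15.464%

Duration effect: -D_mod·Δy = -14.29 × (-0.01) = +0.142900
Convexity effect: ½·C·(Δy)² = 0.5 × 234.7 × (-0.01)² = +0.0117350
ΔP/P ≈ +0.142900 + 0.0117350 = +0.154635
= +15.4635%.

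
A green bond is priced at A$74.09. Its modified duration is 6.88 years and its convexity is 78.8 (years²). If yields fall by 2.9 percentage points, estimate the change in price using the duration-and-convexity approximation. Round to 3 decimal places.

Duration effect: -D_mod·Δy = -6.88 × (-0.029) = +0.199520
Convexity effect: ½·C·(Δy)² = 0.5 × 78.8 × (-0.029)² = +0.0331354
ΔP/P ≈ +0.199520 + 0.0331354 = +0.2326554
ΔP ≈ 74.09 × (+0.2326554) = +17.237438586.

+A$17.237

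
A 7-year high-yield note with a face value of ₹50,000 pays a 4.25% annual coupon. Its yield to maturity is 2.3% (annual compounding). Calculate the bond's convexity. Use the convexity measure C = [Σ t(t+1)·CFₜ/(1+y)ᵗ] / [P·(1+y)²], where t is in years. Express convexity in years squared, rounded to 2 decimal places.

45.93

With y = 0.023:
  t   CF        PV=CF/(1+0.023)^t    t·PV        t(t+1)·PV
  1     2,125.00     2,077.2239     2,077.2239       4,154.4477
  2     2,125.00     2,030.5218     4,061.0437      12,183.1311
  3     2,125.00     1,984.8698     5,954.6095      23,818.4381
  4     2,125.00     1,940.2442     7,760.9769      38,804.8845
  5     2,125.00     1,896.6219     9,483.1096      56,898.6576
  6     2,125.00     1,853.9804    11,123.8822      77,867.1756
  7    52,125.00    44,454.5923   311,182.1464   2,489,457.1710
  Σ                 56,238.0544   351,642.9922   2,703,183.9057
P = 56,238.0544.
Convexity = Σ t(t+1)·PV / [P·(1+y)²] = 2,703,183.9057 / (56,238.0544 × 1.046529) = 45.92975.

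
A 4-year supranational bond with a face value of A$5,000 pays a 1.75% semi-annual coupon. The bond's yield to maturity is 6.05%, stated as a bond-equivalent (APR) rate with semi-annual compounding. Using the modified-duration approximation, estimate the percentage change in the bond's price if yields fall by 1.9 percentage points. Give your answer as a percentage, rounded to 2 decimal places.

Periodic yield y = 0.03025. Modified duration first:
  t   CF        PV=CF/(1+0.03025)^t    t·PV
  1        43.75        42.4654        42.4654
  2        43.75        41.2186        82.4371
  3        43.75        40.0083       120.0249
  4        43.75        38.8336       155.3344
  5        43.75        37.6934       188.4668
  6        43.75        36.5866       219.5197
  7        43.75        35.5124       248.5866
  8     5,043.75     3,973.8600    31,790.8803
  Σ                  4,246.1783    32,847.7153
P = 4,246.1783; D_Mac = 7.73583 half-year periods = 3.86792 yrs; D_mod = 3.86792/(1+0.03025) = 3.75435 yrs.
ΔP/P ≈ -D_mod · Δy = -3.75435 × (-0.019) = +0.071333 = +7.1333%.

+7.13%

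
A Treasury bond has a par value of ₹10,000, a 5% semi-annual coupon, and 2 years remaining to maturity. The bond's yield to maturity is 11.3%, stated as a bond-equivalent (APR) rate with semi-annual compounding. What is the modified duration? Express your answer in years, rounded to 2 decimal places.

1.82 years

Periodic yield y = 0.0565. First find Macaulay duration:
  t   CF        PV=CF/(1+0.0565)^t    t·PV
  1       250.00       236.6304       236.6304
  2       250.00       223.9758       447.9515
  3       250.00       211.9979       635.9936
  4    10,250.00     8,227.0826    32,908.3306
  Σ                  8,899.6867    34,228.9061
P = 8,899.6867; Macaulay duration = 34,228.9061 / 8,899.6867 = 3.84608 half-year periods = 1.92304 years.
Modified duration = D_Mac / (1 + y) = 1.92304 / 1.0565 = 1.82020 years.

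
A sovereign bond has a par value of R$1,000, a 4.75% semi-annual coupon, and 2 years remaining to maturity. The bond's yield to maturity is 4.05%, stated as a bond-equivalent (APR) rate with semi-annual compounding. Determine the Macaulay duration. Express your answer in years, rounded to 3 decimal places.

1.932 years

Periodic yield y = 0.02025. Discount each cash flow and weight by its period:
  t   CF        PV=CF/(1+0.02025)^t    t·PV
  1        23.75        23.2786        23.2786
  2        23.75        22.8166        45.6331
  3        23.75        22.3637        67.0911
  4     1,023.75       944.8601     3,779.4403
  Σ                  1,013.3190     3,915.4432
Price P = Σ PV = 1,013.3190.
Macaulay duration = Σ(t·PV) / P = 3,915.4432 / 1,013.3190 = 3.86398 half-year periods.
In years: 3.86398 / 2 = 1.93199 years.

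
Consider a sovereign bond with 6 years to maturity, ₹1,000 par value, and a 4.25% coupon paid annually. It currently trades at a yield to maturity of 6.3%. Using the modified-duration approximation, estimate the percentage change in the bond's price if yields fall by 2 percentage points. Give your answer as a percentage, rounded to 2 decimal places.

Periodic yield y = 0.063. Modified duration first:
  t   CF        PV=CF/(1+0.063)^t    t·PV
  1        42.50        39.9812        39.9812
  2        42.50        37.6117        75.2233
  3        42.50        35.3826       106.1477
  4        42.50        33.2856       133.1422
  5        42.50        31.3129       156.5643
  6     1,042.50       722.5643     4,335.3856
  Σ                    900.1381     4,846.4442
P = 900.1381; D_Mac = 5.38411 yrs; D_mod = 5.38411/(1+0.063) = 5.06502 yrs.
ΔP/P ≈ -D_mod · Δy = -5.06502 × (-0.02) = +0.101300 = +10.1300%.

+10.13%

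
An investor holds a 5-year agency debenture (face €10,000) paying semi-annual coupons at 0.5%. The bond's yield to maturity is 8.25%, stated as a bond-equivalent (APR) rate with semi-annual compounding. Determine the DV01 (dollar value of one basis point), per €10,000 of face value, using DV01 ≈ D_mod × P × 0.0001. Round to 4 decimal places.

€3.2553

Periodic yield y = 0.04125.
  t   CF        PV=CF/(1+0.04125)^t    t·PV
  1        25.00        24.0096        24.0096
  2        25.00        23.0584        46.1169
  3        25.00        22.1450        66.4349
  4        25.00        21.2677        85.0707
  5        25.00        20.4251       102.1257
  6        25.00        19.6160       117.6959
  7        25.00        18.8389       131.8721
  8        25.00        18.0926       144.7404
  9        25.00        17.3758       156.3822
  10   10,025.00     6,691.6657    66,916.6571
  Σ                  6,876.4947    67,791.1055
P = 6,876.4947; D_Mac = 9.85838 half-year periods = 4.92919 yrs; D_mod = 4.73392 yrs.
DV01 ≈ 4.73392 × 6,876.4947 × 0.0001 = 3.255275.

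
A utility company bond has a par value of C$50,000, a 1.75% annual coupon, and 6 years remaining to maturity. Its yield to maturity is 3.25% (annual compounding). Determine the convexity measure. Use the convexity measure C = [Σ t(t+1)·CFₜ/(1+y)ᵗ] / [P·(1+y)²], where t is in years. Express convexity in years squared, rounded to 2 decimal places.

37.09

With y = 0.0325:
  t   CF        PV=CF/(1+0.0325)^t    t·PV        t(t+1)·PV
  1       875.00       847.4576       847.4576       1,694.9153
  2       875.00       820.7822     1,641.5644       4,924.6932
  3       875.00       794.9464     2,384.8393       9,539.3574
  4       875.00       769.9239     3,079.6957      15,398.4784
  5       875.00       745.6890     3,728.4451      22,370.6708
  6    50,875.00    41,991.7583   251,950.5499   1,763,653.8496
  Σ                 45,970.5575   263,632.5521   1,817,581.9646
P = 45,970.5575.
Convexity = Σ t(t+1)·PV / [P·(1+y)²] = 1,817,581.9646 / (45,970.5575 × 1.066056) = 37.08806.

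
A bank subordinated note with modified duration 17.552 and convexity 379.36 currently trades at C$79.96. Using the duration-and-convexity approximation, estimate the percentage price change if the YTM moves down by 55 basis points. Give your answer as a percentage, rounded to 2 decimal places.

Duration effect: -D_mod·Δy = -17.552 × (-0.0055) = +0.096536
Convexity effect: ½·C·(Δy)² = 0.5 × 379.36 × (-0.0055)² = +0.00573782
ΔP/P ≈ +0.096536 + 0.00573782 = +0.10227382
= +10.227382%.

+10.23%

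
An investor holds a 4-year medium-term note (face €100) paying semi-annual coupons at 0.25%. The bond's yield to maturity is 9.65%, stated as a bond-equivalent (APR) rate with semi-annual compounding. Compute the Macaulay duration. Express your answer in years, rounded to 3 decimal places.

3.978 years

Periodic yield y = 0.04825. Discount each cash flow and weight by its period:
  t   CF        PV=CF/(1+0.04825)^t    t·PV
  1        0.125         0.1192         0.1192
  2        0.125         0.1138         0.2275
  3        0.125         0.1085         0.3256
  4        0.125         0.1035         0.4141
  5        0.125         0.0988         0.4938
  6        0.125         0.0942         0.5653
  7        0.125         0.0899         0.6291
  8      100.125        68.6789       549.4315
  Σ                     69.4068       552.2062
Price P = Σ PV = 69.4068.
Macaulay duration = Σ(t·PV) / P = 552.2062 / 69.4068 = 7.95608 half-year periods.
In years: 7.95608 / 2 = 3.97804 years.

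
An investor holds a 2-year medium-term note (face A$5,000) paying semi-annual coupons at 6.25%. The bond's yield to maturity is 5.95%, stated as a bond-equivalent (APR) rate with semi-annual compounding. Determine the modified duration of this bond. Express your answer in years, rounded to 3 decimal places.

1.856 years

Periodic yield y = 0.02975. First find Macaulay duration:
  t   CF        PV=CF/(1+0.02975)^t    t·PV
  1       156.25       151.7359       151.7359
  2       156.25       147.3521       294.7043
  3       156.25       143.0951       429.2852
  4     5,156.25     4,585.7119    18,342.8475
  Σ                  5,027.8949    19,218.5728
P = 5,027.8949; Macaulay duration = 19,218.5728 / 5,027.8949 = 3.82239 half-year periods = 1.91119 years.
Modified duration = D_Mac / (1 + y) = 1.91119 / 1.02975 = 1.85598 years.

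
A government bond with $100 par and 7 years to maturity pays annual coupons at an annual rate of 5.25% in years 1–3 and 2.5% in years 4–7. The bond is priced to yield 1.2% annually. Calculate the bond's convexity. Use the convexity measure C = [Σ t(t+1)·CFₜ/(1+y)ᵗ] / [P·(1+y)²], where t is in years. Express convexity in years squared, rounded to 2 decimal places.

46.83

With y = 0.012:
  t   CF        PV=CF/(1+0.012)^t    t·PV        t(t+1)·PV
  1         5.25         5.1877         5.1877          10.3755
  2         5.25         5.1262        10.2525          30.7574
  3         5.25         5.0654        15.1963          60.7854
  4         2.50         2.3835         9.5341          47.6703
  5         2.50         2.3553        11.7763          70.6576
  6         2.50         2.3273        13.9639          97.7476
  7       102.50        94.2888       660.0219       5,280.1749
  Σ                    116.7344       725.9327       5,598.1686
P = 116.7344.
Convexity = Σ t(t+1)·PV / [P·(1+y)²] = 5,598.1686 / (116.7344 × 1.024144) = 46.82591.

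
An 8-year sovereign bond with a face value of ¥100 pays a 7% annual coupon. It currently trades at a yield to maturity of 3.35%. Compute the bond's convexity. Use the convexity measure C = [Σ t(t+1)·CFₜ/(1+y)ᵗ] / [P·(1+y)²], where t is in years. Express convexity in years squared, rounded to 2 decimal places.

51.59

With y = 0.0335:
  t   CF        PV=CF/(1+0.0335)^t    t·PV        t(t+1)·PV
  1         7.00         6.7731         6.7731          13.5462
  2         7.00         6.5536        13.1071          39.3213
  3         7.00         6.3411        19.0234          76.0935
  4         7.00         6.1356        24.5423         122.7117
  5         7.00         5.9367        29.6835         178.1012
  6         7.00         5.7443        34.4656         241.2595
  7         7.00         5.5581        38.9065         311.2524
  8       107.00        82.2053       657.6426       5,918.7831
  Σ                    125.2478       824.1442       6,901.0691
P = 125.2478.
Convexity = Σ t(t+1)·PV / [P·(1+y)²] = 6,901.0691 / (125.2478 × 1.068122) = 51.58524.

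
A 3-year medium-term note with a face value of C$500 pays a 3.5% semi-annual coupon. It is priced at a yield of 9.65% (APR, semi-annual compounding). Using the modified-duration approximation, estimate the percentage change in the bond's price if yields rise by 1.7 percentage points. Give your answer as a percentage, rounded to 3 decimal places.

Periodic yield y = 0.04825. Modified duration first:
  t   CF        PV=CF/(1+0.04825)^t    t·PV
  1         8.75         8.3472         8.3472
  2         8.75         7.9630        15.9261
  3         8.75         7.5965        22.7895
  4         8.75         7.2468        28.9874
  5         8.75         6.9133        34.5664
  6       508.75       383.4557     2,300.7342
  Σ                    421.5226     2,411.3507
P = 421.5226; D_Mac = 5.72057 half-year periods = 2.86029 yrs; D_mod = 2.86029/(1+0.04825) = 2.72863 yrs.
ΔP/P ≈ -D_mod · Δy = -2.72863 × (+0.017) = -0.046387 = -4.6387%.

-4.639%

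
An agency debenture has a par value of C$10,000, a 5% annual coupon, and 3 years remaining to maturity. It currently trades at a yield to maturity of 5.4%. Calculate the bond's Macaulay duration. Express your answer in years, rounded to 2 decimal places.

2.86 years

Periodic yield y = 0.054. Discount each cash flow and weight by its year:
  t   CF        PV=CF/(1+0.054)^t    t·PV
  1       500.00       474.3833       474.3833
  2       500.00       450.0790       900.1581
  3    10,500.00     8,967.4191    26,902.2572
  Σ                  9,891.8814    28,276.7986
Price P = Σ PV = 9,891.8814.
Macaulay duration = Σ(t·PV) / P = 28,276.7986 / 9,891.8814 = 2.85859 years.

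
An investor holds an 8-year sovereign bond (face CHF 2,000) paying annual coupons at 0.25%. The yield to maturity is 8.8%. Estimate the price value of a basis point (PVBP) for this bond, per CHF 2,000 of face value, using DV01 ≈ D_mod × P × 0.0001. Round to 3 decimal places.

Periodic yield y = 0.088.
  t   CF        PV=CF/(1+0.088)^t    t·PV
  1         5.00         4.5956         4.5956
  2         5.00         4.2239         8.4478
  3         5.00         3.8822        11.6467
  4         5.00         3.5682        14.2730
  5         5.00         3.2796        16.3982
  6         5.00         3.0144        18.0862
  7         5.00         2.7706        19.3939
  8     2,005.00     1,021.1351     8,169.0810
  Σ                  1,046.4697     8,261.9224
P = 1,046.4697; D_Mac = 7.89504 yrs; D_mod = 7.25647 yrs.
DV01 ≈ 7.25647 × 1,046.4697 × 0.0001 = 0.759368.

CHF 0.759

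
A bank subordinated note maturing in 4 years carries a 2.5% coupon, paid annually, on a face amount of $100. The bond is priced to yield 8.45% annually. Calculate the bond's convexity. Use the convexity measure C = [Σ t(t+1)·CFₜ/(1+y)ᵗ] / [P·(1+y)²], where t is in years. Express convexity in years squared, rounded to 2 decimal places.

With y = 0.0845:
  t   CF        PV=CF/(1+0.0845)^t    t·PV        t(t+1)·PV
  1         2.50         2.3052         2.3052           4.6104
  2         2.50         2.1256         4.2512          12.7536
  3         2.50         1.9600         5.8799          23.5197
  4       102.50        74.0979       296.3914       1,481.9571
  Σ                     80.4886       308.8278       1,522.8409
P = 80.4886.
Convexity = Σ t(t+1)·PV / [P·(1+y)²] = 1,522.8409 / (80.4886 × 1.176140) = 16.08647.

16.09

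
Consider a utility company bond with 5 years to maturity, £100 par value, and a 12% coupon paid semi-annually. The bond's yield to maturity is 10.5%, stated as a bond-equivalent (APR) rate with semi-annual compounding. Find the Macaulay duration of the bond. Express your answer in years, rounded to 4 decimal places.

3.9349 years

Periodic yield y = 0.0525. Discount each cash flow and weight by its period:
  t   CF        PV=CF/(1+0.0525)^t    t·PV
  1         6.00         5.7007         5.7007
  2         6.00         5.4164        10.8327
  3         6.00         5.1462        15.4385
  4         6.00         4.8895        19.5579
  5         6.00         4.6456        23.2279
  6         6.00         4.4139        26.4832
  7         6.00         4.1937        29.3558
  8         6.00         3.9845        31.8760
  9         6.00         3.7858        34.0718
  10      106.00        63.5455       635.4550
  Σ                    105.7216       831.9997
Price P = Σ PV = 105.7216.
Macaulay duration = Σ(t·PV) / P = 831.9997 / 105.7216 = 7.86972 half-year periods.
In years: 7.86972 / 2 = 3.93486 years.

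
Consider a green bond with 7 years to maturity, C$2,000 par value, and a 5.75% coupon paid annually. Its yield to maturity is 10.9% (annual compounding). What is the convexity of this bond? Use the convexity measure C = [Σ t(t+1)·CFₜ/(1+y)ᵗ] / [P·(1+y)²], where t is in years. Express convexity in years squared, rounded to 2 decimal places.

With y = 0.109:
  t   CF        PV=CF/(1+0.109)^t    t·PV        t(t+1)·PV
  1       115.00       103.6970       103.6970         207.3940
  2       115.00        93.5050       187.0100         561.0299
  3       115.00        84.3147       252.9440       1,011.7762
  4       115.00        76.0277       304.1107       1,520.5533
  5       115.00        68.5552       342.7758       2,056.6546
  6       115.00        61.8171       370.9025       2,596.3178
  7     2,115.00     1,025.1550     7,176.0852      57,408.6819
  Σ                  1,513.0716     8,737.5252      65,362.4078
P = 1,513.0716.
Convexity = Σ t(t+1)·PV / [P·(1+y)²] = 65,362.4078 / (1,513.0716 × 1.229881) = 35.12412.

35.12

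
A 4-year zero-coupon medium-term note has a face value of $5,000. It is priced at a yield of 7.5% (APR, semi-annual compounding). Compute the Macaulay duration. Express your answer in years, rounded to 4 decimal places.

A zero-coupon bond has a single cash flow at maturity, so its Macaulay duration equals its maturity: 4 years.
(Equivalently: 8 semi-annual periods ÷ 2 = 4 years.)

4.0000 years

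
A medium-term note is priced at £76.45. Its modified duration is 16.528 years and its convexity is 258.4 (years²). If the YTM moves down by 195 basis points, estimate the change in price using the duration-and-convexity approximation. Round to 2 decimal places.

Duration effect: -D_mod·Δy = -16.528 × (-0.0195) = +0.322296
Convexity effect: ½·C·(Δy)² = 0.5 × 258.4 × (-0.0195)² = +0.0491283
ΔP/P ≈ +0.322296 + 0.0491283 = +0.3714243
ΔP ≈ 76.45 × (+0.3714243) = +28.395387735.

+£28.40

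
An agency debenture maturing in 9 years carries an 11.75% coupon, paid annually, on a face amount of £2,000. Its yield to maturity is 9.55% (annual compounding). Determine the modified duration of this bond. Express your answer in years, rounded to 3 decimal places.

Periodic yield y = 0.0955. First find Macaulay duration:
  t   CF        PV=CF/(1+0.0955)^t    t·PV
  1       235.00       214.5139       214.5139
  2       235.00       195.8137       391.6274
  3       235.00       178.7437       536.2311
  4       235.00       163.1617       652.6470
  5       235.00       148.9381       744.6907
  6       235.00       135.9545       815.7270
  7       235.00       124.1027       868.7188
  8       235.00       113.2841       906.2725
  9     2,235.00       983.4813     8,851.3314
  Σ                  2,257.9937    13,981.7598
P = 2,257.9937; Macaulay duration = 13,981.7598 / 2,257.9937 = 6.19212 years.
Modified duration = D_Mac / (1 + y) = 6.19212 / 1.0955 = 5.65232 years.

5.652 years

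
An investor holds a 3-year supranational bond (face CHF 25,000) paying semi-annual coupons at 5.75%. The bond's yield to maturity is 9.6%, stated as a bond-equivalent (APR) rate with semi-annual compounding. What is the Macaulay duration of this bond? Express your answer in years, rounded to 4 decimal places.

Periodic yield y = 0.048. Discount each cash flow and weight by its period:
  t   CF        PV=CF/(1+0.048)^t    t·PV
  1       718.75       685.8302       685.8302
  2       718.75       654.4181     1,308.8362
  3       718.75       624.4447     1,873.3342
  4       718.75       595.8442     2,383.3769
  5       718.75       568.5536     2,842.7682
  6    25,718.75    19,412.5309   116,475.1857
  Σ                 22,541.6218   125,569.3313
Price P = Σ PV = 22,541.6218.
Macaulay duration = Σ(t·PV) / P = 125,569.3313 / 22,541.6218 = 5.57055 half-year periods.
In years: 5.57055 / 2 = 2.78528 years.

2.7853 years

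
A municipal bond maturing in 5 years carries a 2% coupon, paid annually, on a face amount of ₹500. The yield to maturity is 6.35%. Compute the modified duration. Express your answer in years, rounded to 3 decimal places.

4.498 years

Periodic yield y = 0.0635. First find Macaulay duration:
  t   CF        PV=CF/(1+0.0635)^t    t·PV
  1        10.00         9.4029         9.4029
  2        10.00         8.8415        17.6830
  3        10.00         8.3136        24.9407
  4        10.00         7.8172        31.2687
  5       510.00       374.8717     1,874.3587
  Σ                    409.2469     1,957.6540
P = 409.2469; Macaulay duration = 1,957.6540 / 409.2469 = 4.78355 years.
Modified duration = D_Mac / (1 + y) = 4.78355 / 1.0635 = 4.49793 years.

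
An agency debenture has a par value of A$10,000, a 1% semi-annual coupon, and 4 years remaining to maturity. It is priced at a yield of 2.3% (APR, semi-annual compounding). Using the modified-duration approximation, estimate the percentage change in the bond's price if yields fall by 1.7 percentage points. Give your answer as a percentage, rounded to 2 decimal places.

+6.60%

Periodic yield y = 0.0115. Modified duration first:
  t   CF        PV=CF/(1+0.0115)^t    t·PV
  1        50.00        49.4315        49.4315
  2        50.00        48.8695        97.7391
  3        50.00        48.3139       144.9418
  4        50.00        47.7646       191.0585
  5        50.00        47.2216       236.1079
  6        50.00        46.6847       280.1083
  7        50.00        46.1539       323.0776
  8    10,050.00     9,171.4703    73,371.7625
  Σ                  9,505.9102    74,694.2273
P = 9,505.9102; D_Mac = 7.85766 half-year periods = 3.92883 yrs; D_mod = 3.92883/(1+0.0115) = 3.88416 yrs.
ΔP/P ≈ -D_mod · Δy = -3.88416 × (-0.017) = +0.066031 = +6.6031%.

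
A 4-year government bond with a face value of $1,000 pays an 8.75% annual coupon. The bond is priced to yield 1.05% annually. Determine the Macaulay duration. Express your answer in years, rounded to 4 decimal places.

3.6031 years

Periodic yield y = 0.0105. Discount each cash flow and weight by its year:
  t   CF        PV=CF/(1+0.0105)^t    t·PV
  1        87.50        86.5908        86.5908
  2        87.50        85.6910       171.3821
  3        87.50        84.8006       254.4019
  4     1,087.50     1,042.9992     4,171.9970
  Σ                  1,300.0817     4,684.3718
Price P = Σ PV = 1,300.0817.
Macaulay duration = Σ(t·PV) / P = 4,684.3718 / 1,300.0817 = 3.60314 years.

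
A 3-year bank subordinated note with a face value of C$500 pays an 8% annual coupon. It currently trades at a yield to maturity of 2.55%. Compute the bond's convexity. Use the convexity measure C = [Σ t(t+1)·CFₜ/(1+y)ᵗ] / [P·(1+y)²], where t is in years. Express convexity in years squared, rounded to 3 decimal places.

10.393

With y = 0.0255:
  t   CF        PV=CF/(1+0.0255)^t    t·PV        t(t+1)·PV
  1        40.00        39.0054        39.0054          78.0107
  2        40.00        38.0355        76.0709         228.2128
  3       540.00       500.7106     1,502.1317       6,008.5269
  Σ                    577.7514     1,617.2080       6,314.7504
P = 577.7514.
Convexity = Σ t(t+1)·PV / [P·(1+y)²] = 6,314.7504 / (577.7514 × 1.051650) = 10.39307.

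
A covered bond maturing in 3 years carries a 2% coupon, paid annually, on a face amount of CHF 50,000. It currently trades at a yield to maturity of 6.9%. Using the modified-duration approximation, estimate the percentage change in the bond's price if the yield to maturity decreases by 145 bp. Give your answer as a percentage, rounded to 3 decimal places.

+3.984%

Periodic yield y = 0.069. Modified duration first:
  t   CF        PV=CF/(1+0.069)^t    t·PV
  1     1,000.00       935.4537       935.4537
  2     1,000.00       875.0736     1,750.1472
  3    51,000.00    41,748.1332   125,244.3996
  Σ                 43,558.6605   127,930.0005
P = 43,558.6605; D_Mac = 2.93696 yrs; D_mod = 2.93696/(1+0.069) = 2.74739 yrs.
ΔP/P ≈ -D_mod · Δy = -2.74739 × (-0.0145) = +0.039837 = +3.9837%.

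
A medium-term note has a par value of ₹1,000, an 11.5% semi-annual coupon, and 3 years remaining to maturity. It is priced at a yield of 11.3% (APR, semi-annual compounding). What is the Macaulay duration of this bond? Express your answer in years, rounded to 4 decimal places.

2.6217 years

Periodic yield y = 0.0565. Discount each cash flow and weight by its period:
  t   CF        PV=CF/(1+0.0565)^t    t·PV
  1        57.50        54.4250        54.4250
  2        57.50        51.5144       103.0288
  3        57.50        48.7595       146.2785
  4        57.50        46.1519       184.6077
  5        57.50        43.6838       218.4190
  6     1,057.50       760.4372     4,562.6233
  Σ                  1,004.9719     5,269.3824
Price P = Σ PV = 1,004.9719.
Macaulay duration = Σ(t·PV) / P = 5,269.3824 / 1,004.9719 = 5.24331 half-year periods.
In years: 5.24331 / 2 = 2.62166 years.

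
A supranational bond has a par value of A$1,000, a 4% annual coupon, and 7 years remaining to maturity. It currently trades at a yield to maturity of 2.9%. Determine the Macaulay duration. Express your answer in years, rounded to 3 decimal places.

6.271 years

Periodic yield y = 0.029. Discount each cash flow and weight by its year:
  t   CF        PV=CF/(1+0.029)^t    t·PV
  1        40.00        38.8727        38.8727
  2        40.00        37.7772        75.5543
  3        40.00        36.7125       110.1375
  4        40.00        35.6778       142.7113
  5        40.00        34.6723       173.3617
  6        40.00        33.6952       202.1711
  7     1,040.00       851.3845     5,959.6912
  Σ                  1,068.7921     6,702.4997
Price P = Σ PV = 1,068.7921.
Macaulay duration = Σ(t·PV) / P = 6,702.4997 / 1,068.7921 = 6.27110 years.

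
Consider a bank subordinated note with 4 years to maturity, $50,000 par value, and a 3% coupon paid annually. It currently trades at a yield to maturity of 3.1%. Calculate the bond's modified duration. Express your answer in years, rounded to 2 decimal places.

3.71 years

Periodic yield y = 0.031. First find Macaulay duration:
  t   CF        PV=CF/(1+0.031)^t    t·PV
  1     1,500.00     1,454.8982     1,454.8982
  2     1,500.00     1,411.1524     2,822.3049
  3     1,500.00     1,368.7220     4,106.1661
  4    51,500.00    45,579.8160   182,319.2641
  Σ                 49,814.5887   190,702.6333
P = 49,814.5887; Macaulay duration = 190,702.6333 / 49,814.5887 = 3.82825 years.
Modified duration = D_Mac / (1 + y) = 3.82825 / 1.031 = 3.71314 years.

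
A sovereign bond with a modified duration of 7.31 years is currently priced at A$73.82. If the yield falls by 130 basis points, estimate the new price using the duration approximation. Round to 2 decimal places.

A$80.84

Duration approximation: ΔP/P ≈ -D_mod · Δy = -7.31 × (-0.013) = +0.095030.
New price ≈ 73.82 × (1 + 0.095030) = 80.8351146.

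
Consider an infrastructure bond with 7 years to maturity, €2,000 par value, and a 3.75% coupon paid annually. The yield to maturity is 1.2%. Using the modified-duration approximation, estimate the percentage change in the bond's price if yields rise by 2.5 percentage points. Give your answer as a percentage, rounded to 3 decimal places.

Periodic yield y = 0.012. Modified duration first:
  t   CF        PV=CF/(1+0.012)^t    t·PV
  1        75.00        74.1107        74.1107
  2        75.00        73.2319       146.4638
  3        75.00        72.3635       217.0906
  4        75.00        71.5055       286.0218
  5        75.00        70.6576       353.2879
  6        75.00        69.8197       418.9184
  7     2,075.00     1,908.7740    13,361.4181
  Σ                  2,340.4629    14,857.3112
P = 2,340.4629; D_Mac = 6.34802 yrs; D_mod = 6.34802/(1+0.012) = 6.27275 yrs.
ΔP/P ≈ -D_mod · Δy = -6.27275 × (+0.025) = -0.156819 = -15.6819%.

-15.682%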